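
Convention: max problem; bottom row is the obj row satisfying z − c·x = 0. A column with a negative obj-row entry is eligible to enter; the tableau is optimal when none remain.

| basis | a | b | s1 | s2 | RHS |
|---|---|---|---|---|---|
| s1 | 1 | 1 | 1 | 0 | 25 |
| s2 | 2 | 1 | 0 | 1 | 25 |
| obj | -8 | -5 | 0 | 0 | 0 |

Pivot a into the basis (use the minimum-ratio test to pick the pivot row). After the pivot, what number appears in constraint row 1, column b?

Ratio test on column a — row 1: 25/1 = 25; row 2: 25/2 = 25/2. Minimum is 25/2 at row 2 (s2 leaves); pivot element 2.
Divide row 2 by 2; eliminate column a from the other rows.
Row 1 update in column b: 1 − 1·(1/2) = 1/2.

1/2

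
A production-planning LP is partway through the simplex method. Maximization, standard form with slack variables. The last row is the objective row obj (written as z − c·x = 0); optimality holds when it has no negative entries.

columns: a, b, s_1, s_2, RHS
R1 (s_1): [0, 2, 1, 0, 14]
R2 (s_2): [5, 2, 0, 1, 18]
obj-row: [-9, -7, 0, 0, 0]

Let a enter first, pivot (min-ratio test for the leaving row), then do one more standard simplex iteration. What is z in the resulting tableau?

Ratio test on column a — row 1: entry 0 ≤ 0; row 2: 18/5 = 18/5. Minimum is 18/5 at row 2 (s_2 leaves); pivot element 5.
Pivot on row 2; the obj-row RHS becomes 0 − (-9)·(18/5) = 162/5.
Next entering variable (most negative obj-row entry -17/5): b.
Ratio test on column b — row 1: 14/2 = 7; row 2: (18/5)/(2/5) = 9. Minimum is 7 at row 1 (s_1 leaves); pivot element 2.
After the second pivot the obj-row RHS is 162/5 − (-17/5)·7 = 281/5.

281/5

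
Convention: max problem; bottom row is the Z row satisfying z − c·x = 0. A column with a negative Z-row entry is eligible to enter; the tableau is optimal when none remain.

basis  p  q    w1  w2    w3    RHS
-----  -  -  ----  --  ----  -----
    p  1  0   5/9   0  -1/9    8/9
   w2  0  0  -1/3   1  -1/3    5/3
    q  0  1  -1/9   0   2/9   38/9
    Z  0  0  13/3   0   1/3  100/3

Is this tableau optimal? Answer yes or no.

Every Z-row coefficient is ≥ 0, so the tableau is optimal.

yes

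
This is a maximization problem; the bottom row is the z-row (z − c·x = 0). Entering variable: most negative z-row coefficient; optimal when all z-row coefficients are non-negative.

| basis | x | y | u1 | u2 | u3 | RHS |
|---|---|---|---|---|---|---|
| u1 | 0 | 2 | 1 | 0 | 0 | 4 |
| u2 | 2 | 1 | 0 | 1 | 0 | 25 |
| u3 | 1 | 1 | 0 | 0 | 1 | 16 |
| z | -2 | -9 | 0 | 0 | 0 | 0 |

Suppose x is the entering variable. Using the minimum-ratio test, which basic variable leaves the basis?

Column x entries and ratios — u1: 0 ≤ 0, skip; u2: 25/2 = 25/2; u3: 16/1 = 16.
Smallest ratio is 25/2 in the row of u2, so u2 leaves.

u2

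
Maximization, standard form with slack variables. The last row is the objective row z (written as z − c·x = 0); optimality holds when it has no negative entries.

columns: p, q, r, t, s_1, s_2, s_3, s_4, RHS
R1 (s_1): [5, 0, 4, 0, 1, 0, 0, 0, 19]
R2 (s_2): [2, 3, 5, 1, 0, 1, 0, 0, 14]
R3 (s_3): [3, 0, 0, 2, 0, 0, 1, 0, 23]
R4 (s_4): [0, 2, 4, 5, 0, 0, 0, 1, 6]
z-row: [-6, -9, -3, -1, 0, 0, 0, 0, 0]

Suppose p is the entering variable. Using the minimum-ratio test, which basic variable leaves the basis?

Column p entries and ratios — s_1: 19/5 = 19/5; s_2: 14/2 = 7; s_3: 23/3 = 23/3; s_4: 0 ≤ 0, skip.
Smallest ratio is 19/5 in the row of s_1, so s_1 leaves.

s_1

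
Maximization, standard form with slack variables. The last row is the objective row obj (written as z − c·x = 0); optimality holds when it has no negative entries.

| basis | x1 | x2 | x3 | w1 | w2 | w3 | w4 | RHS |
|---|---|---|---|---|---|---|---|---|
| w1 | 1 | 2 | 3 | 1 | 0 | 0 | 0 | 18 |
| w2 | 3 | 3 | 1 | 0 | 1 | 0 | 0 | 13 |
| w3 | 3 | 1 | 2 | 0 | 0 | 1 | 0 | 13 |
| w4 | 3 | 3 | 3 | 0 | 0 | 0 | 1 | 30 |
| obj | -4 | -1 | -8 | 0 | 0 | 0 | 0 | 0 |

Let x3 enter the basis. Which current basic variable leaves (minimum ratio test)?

w1

Column x3 entries and ratios — w1: 18/3 = 6; w2: 13/1 = 13; w3: 13/2 = 13/2; w4: 30/3 = 10.
Smallest ratio is 6 in the row of w1, so w1 leaves.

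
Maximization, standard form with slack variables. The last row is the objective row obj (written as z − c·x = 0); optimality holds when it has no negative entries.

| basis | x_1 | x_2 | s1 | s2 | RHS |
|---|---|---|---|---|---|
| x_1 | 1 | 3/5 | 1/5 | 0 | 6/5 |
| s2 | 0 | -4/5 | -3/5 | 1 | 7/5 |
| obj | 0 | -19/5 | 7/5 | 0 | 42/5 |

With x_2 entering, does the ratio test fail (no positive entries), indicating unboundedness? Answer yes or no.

no

Column x_2 has positive entries in row(s) 1, so the ratio test bounds it — not unbounded.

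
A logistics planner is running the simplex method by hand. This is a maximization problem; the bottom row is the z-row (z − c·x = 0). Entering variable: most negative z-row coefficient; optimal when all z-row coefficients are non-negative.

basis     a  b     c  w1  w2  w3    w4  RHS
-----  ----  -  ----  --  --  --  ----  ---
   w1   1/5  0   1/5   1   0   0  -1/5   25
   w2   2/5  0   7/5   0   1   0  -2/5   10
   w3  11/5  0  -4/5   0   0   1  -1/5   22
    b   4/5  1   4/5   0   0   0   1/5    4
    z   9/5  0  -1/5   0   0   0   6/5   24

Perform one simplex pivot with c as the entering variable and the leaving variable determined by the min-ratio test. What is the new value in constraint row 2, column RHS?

3

Ratio test on column c — row 1: 25/(1/5) = 125; row 2: 10/(7/5) = 50/7; row 3: entry -4/5 ≤ 0; row 4: 4/(4/5) = 5. Minimum is 5 at row 4 (b leaves); pivot element 4/5.
Divide row 4 by 4/5; eliminate column c from the other rows.
Row 2 update in column RHS: 10 − (7/5)·5 = 3.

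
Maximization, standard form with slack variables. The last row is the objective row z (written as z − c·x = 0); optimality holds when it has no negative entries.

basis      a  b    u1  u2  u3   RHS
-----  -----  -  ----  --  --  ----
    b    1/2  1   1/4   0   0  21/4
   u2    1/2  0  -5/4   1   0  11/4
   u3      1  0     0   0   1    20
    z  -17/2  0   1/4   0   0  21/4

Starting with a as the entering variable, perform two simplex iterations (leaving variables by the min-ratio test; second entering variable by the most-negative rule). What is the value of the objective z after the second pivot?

Ratio test on column a — row 1: (21/4)/(1/2) = 21/2; row 2: (11/4)/(1/2) = 11/2; row 3: 20/1 = 20. Minimum is 11/2 at row 2 (u2 leaves); pivot element 1/2.
Pivot on row 2; the z-row RHS becomes 21/4 − (-17/2)·(11/2) = 52.
Next entering variable (most negative z-row entry -21): u1.
Ratio test on column u1 — row 1: (5/2)/(3/2) = 5/3; row 2: entry -5/2 ≤ 0; row 3: (29/2)/(5/2) = 29/5. Minimum is 5/3 at row 1 (b leaves); pivot element 3/2.
After the second pivot the z-row RHS is 52 − (-21)·(5/3) = 87.

87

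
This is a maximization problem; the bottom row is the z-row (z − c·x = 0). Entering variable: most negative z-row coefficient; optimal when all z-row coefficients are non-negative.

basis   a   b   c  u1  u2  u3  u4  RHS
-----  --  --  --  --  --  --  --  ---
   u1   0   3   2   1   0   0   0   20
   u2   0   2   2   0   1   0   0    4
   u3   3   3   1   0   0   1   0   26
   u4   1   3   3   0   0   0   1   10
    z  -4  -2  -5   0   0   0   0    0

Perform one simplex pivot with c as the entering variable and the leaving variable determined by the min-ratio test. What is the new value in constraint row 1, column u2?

-1

Ratio test on column c — row 1: 20/2 = 10; row 2: 4/2 = 2; row 3: 26/1 = 26; row 4: 10/3 = 10/3. Minimum is 2 at row 2 (u2 leaves); pivot element 2.
Divide row 2 by 2; eliminate column c from the other rows.
Row 1 update in column u2: 0 − 2·(1/2) = -1.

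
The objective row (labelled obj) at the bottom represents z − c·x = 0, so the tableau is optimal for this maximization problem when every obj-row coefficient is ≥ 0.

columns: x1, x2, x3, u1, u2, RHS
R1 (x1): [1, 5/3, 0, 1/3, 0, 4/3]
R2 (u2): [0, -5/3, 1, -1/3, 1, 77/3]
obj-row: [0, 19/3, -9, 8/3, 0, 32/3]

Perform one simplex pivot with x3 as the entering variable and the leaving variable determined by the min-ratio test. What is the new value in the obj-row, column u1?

-1/3

Ratio test on column x3 — row 1: entry 0 ≤ 0; row 2: (77/3)/1 = 77/3. Minimum is 77/3 at row 2 (u2 leaves); pivot element 1.
Divide row 2 by 1; eliminate column x3 from the other rows.
obj-row update in column u1: 8/3 − (-9)·(-1/3) = -1/3.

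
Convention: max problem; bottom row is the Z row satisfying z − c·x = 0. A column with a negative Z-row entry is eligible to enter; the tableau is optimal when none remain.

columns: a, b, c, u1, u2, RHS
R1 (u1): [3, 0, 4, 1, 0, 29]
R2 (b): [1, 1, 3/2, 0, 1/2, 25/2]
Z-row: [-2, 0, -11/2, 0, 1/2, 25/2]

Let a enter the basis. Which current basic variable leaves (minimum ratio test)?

Column a entries and ratios — u1: 29/3 = 29/3; b: (25/2)/1 = 25/2.
Smallest ratio is 29/3 in the row of u1, so u1 leaves.

u1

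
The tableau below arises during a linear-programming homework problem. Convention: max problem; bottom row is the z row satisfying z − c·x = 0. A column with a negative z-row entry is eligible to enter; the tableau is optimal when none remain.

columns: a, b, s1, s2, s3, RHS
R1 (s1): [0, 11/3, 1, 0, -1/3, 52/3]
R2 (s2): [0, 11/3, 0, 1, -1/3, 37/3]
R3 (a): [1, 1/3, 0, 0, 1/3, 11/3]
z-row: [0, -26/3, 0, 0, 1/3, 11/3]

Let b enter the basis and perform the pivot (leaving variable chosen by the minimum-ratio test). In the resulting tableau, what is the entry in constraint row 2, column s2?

3/11

Ratio test on column b — row 1: (52/3)/(11/3) = 52/11; row 2: (37/3)/(11/3) = 37/11; row 3: (11/3)/(1/3) = 11. Minimum is 37/11 at row 2 (s2 leaves); pivot element 11/3.
Divide row 2 by 11/3; eliminate column b from the other rows.
In the new row 2, the s2 entry is the old entry divided by the pivot: 1/(11/3) = 3/11.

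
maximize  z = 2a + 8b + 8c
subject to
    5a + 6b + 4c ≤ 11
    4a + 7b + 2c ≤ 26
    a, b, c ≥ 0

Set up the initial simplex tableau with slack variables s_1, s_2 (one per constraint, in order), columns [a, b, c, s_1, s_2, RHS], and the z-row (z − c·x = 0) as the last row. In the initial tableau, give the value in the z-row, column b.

-8

The z-row carries the negated objective coefficients: the b entry is -8.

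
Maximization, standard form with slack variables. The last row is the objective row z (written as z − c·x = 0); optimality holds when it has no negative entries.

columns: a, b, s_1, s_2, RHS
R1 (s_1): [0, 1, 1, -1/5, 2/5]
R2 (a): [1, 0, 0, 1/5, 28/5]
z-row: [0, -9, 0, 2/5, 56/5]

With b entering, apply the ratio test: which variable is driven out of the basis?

Column b entries and ratios — s_1: (2/5)/1 = 2/5; a: 0 ≤ 0, skip.
Smallest ratio is 2/5 in the row of s_1, so s_1 leaves.

s_1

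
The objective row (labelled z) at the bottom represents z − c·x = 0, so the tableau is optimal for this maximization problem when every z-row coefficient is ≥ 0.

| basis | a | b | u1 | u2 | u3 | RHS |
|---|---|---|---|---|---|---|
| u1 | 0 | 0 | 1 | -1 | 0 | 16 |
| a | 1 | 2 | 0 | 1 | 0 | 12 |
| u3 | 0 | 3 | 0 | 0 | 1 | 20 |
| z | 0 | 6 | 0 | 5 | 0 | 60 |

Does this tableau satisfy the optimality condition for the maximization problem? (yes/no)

yes

Every z-row coefficient is ≥ 0, so the tableau is optimal.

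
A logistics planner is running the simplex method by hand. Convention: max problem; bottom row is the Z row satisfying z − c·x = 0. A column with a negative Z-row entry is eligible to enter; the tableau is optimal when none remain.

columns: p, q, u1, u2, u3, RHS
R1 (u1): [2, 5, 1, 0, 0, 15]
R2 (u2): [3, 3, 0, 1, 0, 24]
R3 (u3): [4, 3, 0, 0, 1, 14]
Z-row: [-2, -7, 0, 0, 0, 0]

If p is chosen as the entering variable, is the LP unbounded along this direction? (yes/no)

no

Column p has positive entries in row(s) 1, 2, 3, so the ratio test bounds it — not unbounded.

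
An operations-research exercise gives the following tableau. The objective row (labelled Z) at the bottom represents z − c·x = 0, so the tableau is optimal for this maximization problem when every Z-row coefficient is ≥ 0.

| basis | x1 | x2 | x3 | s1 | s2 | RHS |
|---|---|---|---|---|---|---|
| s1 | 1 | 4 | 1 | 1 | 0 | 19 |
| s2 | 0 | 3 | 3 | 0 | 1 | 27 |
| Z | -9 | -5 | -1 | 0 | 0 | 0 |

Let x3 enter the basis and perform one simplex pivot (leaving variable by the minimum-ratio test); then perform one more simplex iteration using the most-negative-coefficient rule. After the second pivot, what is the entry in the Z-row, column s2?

-8/3

Ratio test on column x3 — row 1: 19/1 = 19; row 2: 27/3 = 9. Minimum is 9 at row 2 (s2 leaves); pivot element 3.
Divide row 2 by 3; eliminate column x3 from the other rows.
Second iteration: most negative Z-row entry is -9 in column x1, so x1 enters.
Ratio test on column x1 — row 1: 10/1 = 10; row 2: entry 0 ≤ 0. Minimum is 10 at row 1 (s1 leaves); pivot element 1.
Divide row 1 by 1; eliminate column x1 from the other rows.
After both pivots, the entry at the Z-row, column s2 is -8/3.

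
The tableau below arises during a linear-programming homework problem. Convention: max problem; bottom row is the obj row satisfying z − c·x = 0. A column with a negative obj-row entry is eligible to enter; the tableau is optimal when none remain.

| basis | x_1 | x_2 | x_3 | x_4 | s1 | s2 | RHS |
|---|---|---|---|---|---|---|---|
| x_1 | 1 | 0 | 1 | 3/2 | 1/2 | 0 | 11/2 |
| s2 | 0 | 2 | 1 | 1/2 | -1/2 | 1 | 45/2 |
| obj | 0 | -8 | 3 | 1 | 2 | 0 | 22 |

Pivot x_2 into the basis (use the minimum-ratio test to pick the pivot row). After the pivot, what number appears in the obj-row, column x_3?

Ratio test on column x_2 — row 1: entry 0 ≤ 0; row 2: (45/2)/2 = 45/4. Minimum is 45/4 at row 2 (s2 leaves); pivot element 2.
Divide row 2 by 2; eliminate column x_2 from the other rows.
obj-row update in column x_3: 3 − (-8)·(1/2) = 7.

7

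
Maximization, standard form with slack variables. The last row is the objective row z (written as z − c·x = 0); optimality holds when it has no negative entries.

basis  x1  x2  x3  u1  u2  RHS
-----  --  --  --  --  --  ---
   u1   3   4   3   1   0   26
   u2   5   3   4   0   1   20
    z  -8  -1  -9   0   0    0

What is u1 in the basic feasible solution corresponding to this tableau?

26

u1 is basic (row 1); its value is the RHS of that row, 26.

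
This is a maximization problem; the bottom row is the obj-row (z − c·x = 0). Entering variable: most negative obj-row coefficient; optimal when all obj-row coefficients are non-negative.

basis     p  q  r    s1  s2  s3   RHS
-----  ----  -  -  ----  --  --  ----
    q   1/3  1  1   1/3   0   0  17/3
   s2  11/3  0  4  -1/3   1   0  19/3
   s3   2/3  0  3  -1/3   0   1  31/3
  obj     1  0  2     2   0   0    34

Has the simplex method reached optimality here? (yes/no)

Every obj-row coefficient is ≥ 0, so the tableau is optimal.

yes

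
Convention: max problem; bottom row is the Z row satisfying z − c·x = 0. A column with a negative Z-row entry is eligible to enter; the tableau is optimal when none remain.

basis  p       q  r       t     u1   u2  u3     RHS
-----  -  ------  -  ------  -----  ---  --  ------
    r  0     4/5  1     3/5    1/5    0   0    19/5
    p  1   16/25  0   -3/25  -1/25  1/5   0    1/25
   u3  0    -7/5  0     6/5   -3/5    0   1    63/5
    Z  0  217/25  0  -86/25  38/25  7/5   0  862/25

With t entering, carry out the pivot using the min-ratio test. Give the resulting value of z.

844/15

Ratio test on column t — row 1: (19/5)/(3/5) = 19/3; row 2: entry -3/25 ≤ 0; row 3: (63/5)/(6/5) = 21/2. Minimum is 19/3 at row 1 (r leaves); pivot element 3/5.
Pivot on row 1; the Z-row RHS becomes 862/25 − (-86/25)·(19/3) = 844/15.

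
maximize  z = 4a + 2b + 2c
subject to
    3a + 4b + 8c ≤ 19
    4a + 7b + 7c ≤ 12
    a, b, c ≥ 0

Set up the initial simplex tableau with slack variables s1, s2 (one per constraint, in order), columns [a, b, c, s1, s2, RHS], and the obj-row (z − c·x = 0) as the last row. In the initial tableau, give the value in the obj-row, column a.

The obj-row carries the negated objective coefficients: the a entry is -4.

-4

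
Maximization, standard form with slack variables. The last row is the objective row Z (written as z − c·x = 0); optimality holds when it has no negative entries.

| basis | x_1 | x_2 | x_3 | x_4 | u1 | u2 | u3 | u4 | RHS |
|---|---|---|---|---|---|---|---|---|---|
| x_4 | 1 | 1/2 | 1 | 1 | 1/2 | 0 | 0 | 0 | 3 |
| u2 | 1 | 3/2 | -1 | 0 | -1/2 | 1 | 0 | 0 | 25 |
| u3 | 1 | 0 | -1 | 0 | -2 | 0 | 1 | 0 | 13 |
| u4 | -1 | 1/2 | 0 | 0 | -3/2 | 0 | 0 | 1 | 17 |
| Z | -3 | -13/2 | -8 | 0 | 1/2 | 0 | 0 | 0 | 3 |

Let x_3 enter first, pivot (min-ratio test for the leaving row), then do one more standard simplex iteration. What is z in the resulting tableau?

42

Ratio test on column x_3 — row 1: 3/1 = 3; row 2: entry -1 ≤ 0; row 3: entry -1 ≤ 0; row 4: entry 0 ≤ 0. Minimum is 3 at row 1 (x_4 leaves); pivot element 1.
Pivot on row 1; the Z-row RHS becomes 3 − (-8)·3 = 27.
Next entering variable (most negative Z-row entry -5/2): x_2.
Ratio test on column x_2 — row 1: 3/(1/2) = 6; row 2: 28/2 = 14; row 3: 16/(1/2) = 32; row 4: 17/(1/2) = 34. Minimum is 6 at row 1 (x_3 leaves); pivot element 1/2.
After the second pivot the Z-row RHS is 27 − (-5/2)·6 = 42.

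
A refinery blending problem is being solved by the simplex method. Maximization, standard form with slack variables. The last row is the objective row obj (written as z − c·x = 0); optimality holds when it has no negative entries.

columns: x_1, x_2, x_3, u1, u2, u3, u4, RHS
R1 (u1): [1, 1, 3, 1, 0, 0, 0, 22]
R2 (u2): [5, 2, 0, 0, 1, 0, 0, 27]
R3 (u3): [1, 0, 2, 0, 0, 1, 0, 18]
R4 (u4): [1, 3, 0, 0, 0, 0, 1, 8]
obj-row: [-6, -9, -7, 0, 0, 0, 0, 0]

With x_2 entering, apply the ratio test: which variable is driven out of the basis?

u4

Column x_2 entries and ratios — u1: 22/1 = 22; u2: 27/2 = 27/2; u3: 0 ≤ 0, skip; u4: 8/3 = 8/3.
Smallest ratio is 8/3 in the row of u4, so u4 leaves.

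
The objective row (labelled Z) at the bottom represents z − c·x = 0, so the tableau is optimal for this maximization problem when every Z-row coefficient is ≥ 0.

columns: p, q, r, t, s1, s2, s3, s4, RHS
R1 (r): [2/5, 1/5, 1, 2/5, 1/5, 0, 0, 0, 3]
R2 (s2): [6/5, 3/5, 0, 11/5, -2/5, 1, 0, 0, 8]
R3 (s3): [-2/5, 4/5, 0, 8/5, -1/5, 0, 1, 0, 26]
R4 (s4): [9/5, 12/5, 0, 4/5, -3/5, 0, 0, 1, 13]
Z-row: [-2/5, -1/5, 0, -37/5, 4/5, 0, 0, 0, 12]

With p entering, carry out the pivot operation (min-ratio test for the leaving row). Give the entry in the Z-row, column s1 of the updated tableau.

Ratio test on column p — row 1: 3/(2/5) = 15/2; row 2: 8/(6/5) = 20/3; row 3: entry -2/5 ≤ 0; row 4: 13/(9/5) = 65/9. Minimum is 20/3 at row 2 (s2 leaves); pivot element 6/5.
Divide row 2 by 6/5; eliminate column p from the other rows.
Z-row update in column s1: 4/5 − (-2/5)·(-1/3) = 2/3.

2/3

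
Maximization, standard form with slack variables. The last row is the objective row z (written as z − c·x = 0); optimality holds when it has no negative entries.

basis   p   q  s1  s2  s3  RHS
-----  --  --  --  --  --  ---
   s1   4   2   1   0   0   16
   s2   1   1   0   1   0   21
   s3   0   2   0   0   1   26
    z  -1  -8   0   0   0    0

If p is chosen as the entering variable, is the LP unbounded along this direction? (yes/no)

no

Column p has positive entries in row(s) 1, 2, so the ratio test bounds it — not unbounded.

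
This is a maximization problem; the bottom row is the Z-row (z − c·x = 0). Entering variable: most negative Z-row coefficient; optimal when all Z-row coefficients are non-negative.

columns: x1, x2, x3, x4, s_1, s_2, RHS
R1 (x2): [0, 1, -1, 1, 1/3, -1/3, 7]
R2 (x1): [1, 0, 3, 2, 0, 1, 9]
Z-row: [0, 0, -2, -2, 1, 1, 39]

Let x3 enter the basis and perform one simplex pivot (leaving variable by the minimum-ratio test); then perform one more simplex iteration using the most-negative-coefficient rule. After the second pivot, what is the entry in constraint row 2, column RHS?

Ratio test on column x3 — row 1: entry -1 ≤ 0; row 2: 9/3 = 3. Minimum is 3 at row 2 (x1 leaves); pivot element 3.
Divide row 2 by 3; eliminate column x3 from the other rows.
Second iteration: most negative Z-row entry is -2/3 in column x4, so x4 enters.
Ratio test on column x4 — row 1: 10/(5/3) = 6; row 2: 3/(2/3) = 9/2. Minimum is 9/2 at row 2 (x3 leaves); pivot element 2/3.
Divide row 2 by 2/3; eliminate column x4 from the other rows.
After both pivots, the entry at constraint row 2, column RHS is 9/2.

9/2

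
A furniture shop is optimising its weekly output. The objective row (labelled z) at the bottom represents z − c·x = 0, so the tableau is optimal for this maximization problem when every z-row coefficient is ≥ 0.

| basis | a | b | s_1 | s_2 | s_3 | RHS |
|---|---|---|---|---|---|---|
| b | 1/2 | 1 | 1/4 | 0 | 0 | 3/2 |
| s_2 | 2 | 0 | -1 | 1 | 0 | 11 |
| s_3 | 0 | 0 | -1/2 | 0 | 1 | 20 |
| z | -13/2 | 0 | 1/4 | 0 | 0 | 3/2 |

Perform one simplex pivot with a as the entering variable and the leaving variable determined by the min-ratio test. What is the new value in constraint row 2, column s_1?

Ratio test on column a — row 1: (3/2)/(1/2) = 3; row 2: 11/2 = 11/2; row 3: entry 0 ≤ 0. Minimum is 3 at row 1 (b leaves); pivot element 1/2.
Divide row 1 by 1/2; eliminate column a from the other rows.
Row 2 update in column s_1: -1 − 2·(1/2) = -2.

-2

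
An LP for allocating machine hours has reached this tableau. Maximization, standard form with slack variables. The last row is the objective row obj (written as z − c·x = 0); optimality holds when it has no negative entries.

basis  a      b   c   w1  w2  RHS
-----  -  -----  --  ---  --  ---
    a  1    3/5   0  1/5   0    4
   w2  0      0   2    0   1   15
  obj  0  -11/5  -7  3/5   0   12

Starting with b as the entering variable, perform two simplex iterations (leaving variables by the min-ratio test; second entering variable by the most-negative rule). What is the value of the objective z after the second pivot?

Ratio test on column b — row 1: 4/(3/5) = 20/3; row 2: entry 0 ≤ 0. Minimum is 20/3 at row 1 (a leaves); pivot element 3/5.
Pivot on row 1; the obj-row RHS becomes 12 − (-11/5)·(20/3) = 80/3.
Next entering variable (most negative obj-row entry -7): c.
Ratio test on column c — row 1: entry 0 ≤ 0; row 2: 15/2 = 15/2. Minimum is 15/2 at row 2 (w2 leaves); pivot element 2.
After the second pivot the obj-row RHS is 80/3 − (-7)·(15/2) = 475/6.

475/6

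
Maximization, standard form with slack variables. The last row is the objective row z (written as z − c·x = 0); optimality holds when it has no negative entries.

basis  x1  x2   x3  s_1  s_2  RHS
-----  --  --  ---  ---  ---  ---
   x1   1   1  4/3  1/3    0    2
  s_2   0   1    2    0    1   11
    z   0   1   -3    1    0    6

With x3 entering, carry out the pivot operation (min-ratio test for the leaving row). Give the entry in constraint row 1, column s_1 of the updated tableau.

Ratio test on column x3 — row 1: 2/(4/3) = 3/2; row 2: 11/2 = 11/2. Minimum is 3/2 at row 1 (x1 leaves); pivot element 4/3.
Divide row 1 by 4/3; eliminate column x3 from the other rows.
In the new row 1, the s_1 entry is the old entry divided by the pivot: (1/3)/(4/3) = 1/4.

1/4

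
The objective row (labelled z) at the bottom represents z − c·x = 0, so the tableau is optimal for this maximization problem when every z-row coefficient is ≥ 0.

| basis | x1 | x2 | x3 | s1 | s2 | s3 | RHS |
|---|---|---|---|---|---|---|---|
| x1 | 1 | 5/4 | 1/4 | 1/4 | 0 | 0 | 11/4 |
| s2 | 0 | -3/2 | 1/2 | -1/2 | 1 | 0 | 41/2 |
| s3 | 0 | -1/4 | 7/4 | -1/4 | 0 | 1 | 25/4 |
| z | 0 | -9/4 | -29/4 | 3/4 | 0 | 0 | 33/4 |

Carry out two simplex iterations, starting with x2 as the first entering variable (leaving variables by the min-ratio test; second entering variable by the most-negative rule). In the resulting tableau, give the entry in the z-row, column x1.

Ratio test on column x2 — row 1: (11/4)/(5/4) = 11/5; row 2: entry -3/2 ≤ 0; row 3: entry -1/4 ≤ 0. Minimum is 11/5 at row 1 (x1 leaves); pivot element 5/4.
Divide row 1 by 5/4; eliminate column x2 from the other rows.
Second iteration: most negative z-row entry is -34/5 in column x3, so x3 enters.
Ratio test on column x3 — row 1: (11/5)/(1/5) = 11; row 2: (119/5)/(4/5) = 119/4; row 3: (34/5)/(9/5) = 34/9. Minimum is 34/9 at row 3 (s3 leaves); pivot element 9/5.
Divide row 3 by 9/5; eliminate column x3 from the other rows.
After both pivots, the entry at the z-row, column x1 is 23/9.

23/9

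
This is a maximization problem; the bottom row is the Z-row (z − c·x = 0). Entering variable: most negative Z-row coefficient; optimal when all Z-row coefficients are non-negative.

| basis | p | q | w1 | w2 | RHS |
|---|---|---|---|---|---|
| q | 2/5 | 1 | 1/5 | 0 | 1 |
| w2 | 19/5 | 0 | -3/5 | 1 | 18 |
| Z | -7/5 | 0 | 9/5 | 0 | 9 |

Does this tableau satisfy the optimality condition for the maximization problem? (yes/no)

no

The Z-row has a negative entry -7/5 in column p, so it is not optimal.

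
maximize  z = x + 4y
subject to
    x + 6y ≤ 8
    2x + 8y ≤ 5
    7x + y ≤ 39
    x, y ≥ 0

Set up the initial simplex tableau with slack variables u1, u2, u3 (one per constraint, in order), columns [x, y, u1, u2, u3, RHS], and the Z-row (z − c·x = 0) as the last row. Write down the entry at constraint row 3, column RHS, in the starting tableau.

The RHS of constraint 3 is b_3 = 39.

39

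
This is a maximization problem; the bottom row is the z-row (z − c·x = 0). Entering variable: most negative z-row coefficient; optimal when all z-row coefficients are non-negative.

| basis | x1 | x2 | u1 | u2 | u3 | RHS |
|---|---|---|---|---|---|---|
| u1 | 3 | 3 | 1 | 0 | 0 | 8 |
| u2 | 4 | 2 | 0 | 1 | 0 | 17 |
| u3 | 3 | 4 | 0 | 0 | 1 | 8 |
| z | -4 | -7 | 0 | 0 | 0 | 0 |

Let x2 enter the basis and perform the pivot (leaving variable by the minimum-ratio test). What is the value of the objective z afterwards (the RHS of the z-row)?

14

Ratio test on column x2 — row 1: 8/3 = 8/3; row 2: 17/2 = 17/2; row 3: 8/4 = 2. Minimum is 2 at row 3 (u3 leaves); pivot element 4.
Pivot on row 3; the z-row RHS becomes 0 − (-7)·2 = 14.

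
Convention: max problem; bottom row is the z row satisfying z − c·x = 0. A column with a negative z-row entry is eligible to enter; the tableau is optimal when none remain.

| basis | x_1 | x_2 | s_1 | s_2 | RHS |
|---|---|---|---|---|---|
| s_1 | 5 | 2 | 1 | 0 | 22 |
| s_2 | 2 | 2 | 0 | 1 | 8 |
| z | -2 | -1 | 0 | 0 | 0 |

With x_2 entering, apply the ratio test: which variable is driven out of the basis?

Column x_2 entries and ratios — s_1: 22/2 = 11; s_2: 8/2 = 4.
Smallest ratio is 4 in the row of s_2, so s_2 leaves.

s_2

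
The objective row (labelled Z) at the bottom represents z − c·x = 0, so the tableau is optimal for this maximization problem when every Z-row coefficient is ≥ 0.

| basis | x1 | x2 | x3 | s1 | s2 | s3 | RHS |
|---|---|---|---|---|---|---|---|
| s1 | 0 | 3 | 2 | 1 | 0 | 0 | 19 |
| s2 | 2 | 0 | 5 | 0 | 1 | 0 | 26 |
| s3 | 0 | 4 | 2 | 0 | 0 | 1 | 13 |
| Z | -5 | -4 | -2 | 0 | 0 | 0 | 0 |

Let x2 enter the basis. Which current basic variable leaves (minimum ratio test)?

Column x2 entries and ratios — s1: 19/3 = 19/3; s2: 0 ≤ 0, skip; s3: 13/4 = 13/4.
Smallest ratio is 13/4 in the row of s3, so s3 leaves.

s3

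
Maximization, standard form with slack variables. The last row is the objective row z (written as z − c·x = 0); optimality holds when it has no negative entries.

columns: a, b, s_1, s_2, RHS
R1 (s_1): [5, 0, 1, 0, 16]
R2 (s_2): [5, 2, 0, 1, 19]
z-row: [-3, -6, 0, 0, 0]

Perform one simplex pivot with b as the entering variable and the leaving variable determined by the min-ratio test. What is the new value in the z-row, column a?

12

Ratio test on column b — row 1: entry 0 ≤ 0; row 2: 19/2 = 19/2. Minimum is 19/2 at row 2 (s_2 leaves); pivot element 2.
Divide row 2 by 2; eliminate column b from the other rows.
z-row update in column a: -3 − (-6)·(5/2) = 12.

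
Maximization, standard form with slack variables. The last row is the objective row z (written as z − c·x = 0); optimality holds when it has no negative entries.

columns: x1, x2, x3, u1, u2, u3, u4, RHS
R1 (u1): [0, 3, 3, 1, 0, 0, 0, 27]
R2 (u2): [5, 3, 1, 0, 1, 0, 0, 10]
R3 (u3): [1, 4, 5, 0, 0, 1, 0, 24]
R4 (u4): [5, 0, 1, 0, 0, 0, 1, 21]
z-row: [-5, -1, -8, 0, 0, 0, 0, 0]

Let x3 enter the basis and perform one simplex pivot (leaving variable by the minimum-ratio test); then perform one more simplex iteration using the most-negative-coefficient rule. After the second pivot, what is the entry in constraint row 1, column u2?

Ratio test on column x3 — row 1: 27/3 = 9; row 2: 10/1 = 10; row 3: 24/5 = 24/5; row 4: 21/1 = 21. Minimum is 24/5 at row 3 (u3 leaves); pivot element 5.
Divide row 3 by 5; eliminate column x3 from the other rows.
Second iteration: most negative z-row entry is -17/5 in column x1, so x1 enters.
Ratio test on column x1 — row 1: entry -3/5 ≤ 0; row 2: (26/5)/(24/5) = 13/12; row 3: (24/5)/(1/5) = 24; row 4: (81/5)/(24/5) = 27/8. Minimum is 13/12 at row 2 (u2 leaves); pivot element 24/5.
Divide row 2 by 24/5; eliminate column x1 from the other rows.
After both pivots, the entry at constraint row 1, column u2 is 1/8.

1/8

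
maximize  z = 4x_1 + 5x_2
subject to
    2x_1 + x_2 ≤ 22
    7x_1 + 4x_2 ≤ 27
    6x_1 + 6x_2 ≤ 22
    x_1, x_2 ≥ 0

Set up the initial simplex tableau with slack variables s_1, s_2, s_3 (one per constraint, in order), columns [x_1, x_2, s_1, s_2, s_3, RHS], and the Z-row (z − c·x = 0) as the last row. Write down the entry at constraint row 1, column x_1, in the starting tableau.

Constraint 1 has coefficient 2 on x_1.

2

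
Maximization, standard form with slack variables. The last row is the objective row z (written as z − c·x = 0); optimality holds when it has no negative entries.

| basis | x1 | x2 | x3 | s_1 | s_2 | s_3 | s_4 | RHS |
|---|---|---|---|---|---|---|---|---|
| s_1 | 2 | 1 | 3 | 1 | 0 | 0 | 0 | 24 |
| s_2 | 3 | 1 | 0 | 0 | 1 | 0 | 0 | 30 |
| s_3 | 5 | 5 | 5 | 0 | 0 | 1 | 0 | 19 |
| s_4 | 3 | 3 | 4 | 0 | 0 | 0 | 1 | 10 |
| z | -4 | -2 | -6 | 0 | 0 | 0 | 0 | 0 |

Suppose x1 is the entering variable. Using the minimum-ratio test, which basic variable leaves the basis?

s_4

Column x1 entries and ratios — s_1: 24/2 = 12; s_2: 30/3 = 10; s_3: 19/5 = 19/5; s_4: 10/3 = 10/3.
Smallest ratio is 10/3 in the row of s_4, so s_4 leaves.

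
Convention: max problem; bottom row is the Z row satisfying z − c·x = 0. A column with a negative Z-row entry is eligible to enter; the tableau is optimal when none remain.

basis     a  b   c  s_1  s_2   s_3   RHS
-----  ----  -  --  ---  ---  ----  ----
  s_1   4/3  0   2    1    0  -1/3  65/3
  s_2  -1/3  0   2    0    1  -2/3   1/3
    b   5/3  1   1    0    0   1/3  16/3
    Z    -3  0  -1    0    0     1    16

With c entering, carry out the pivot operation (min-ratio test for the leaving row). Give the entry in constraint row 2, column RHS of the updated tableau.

Ratio test on column c — row 1: (65/3)/2 = 65/6; row 2: (1/3)/2 = 1/6; row 3: (16/3)/1 = 16/3. Minimum is 1/6 at row 2 (s_2 leaves); pivot element 2.
Divide row 2 by 2; eliminate column c from the other rows.
In the new row 2, the RHS entry is the old entry divided by the pivot: (1/3)/2 = 1/6.

1/6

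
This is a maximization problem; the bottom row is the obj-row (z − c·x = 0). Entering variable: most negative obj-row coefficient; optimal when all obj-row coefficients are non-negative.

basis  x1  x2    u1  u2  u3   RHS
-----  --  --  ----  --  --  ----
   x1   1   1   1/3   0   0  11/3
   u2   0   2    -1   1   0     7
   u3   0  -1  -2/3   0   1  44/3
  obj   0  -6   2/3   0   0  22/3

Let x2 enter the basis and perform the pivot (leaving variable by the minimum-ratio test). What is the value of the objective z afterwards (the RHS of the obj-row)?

85/3

Ratio test on column x2 — row 1: (11/3)/1 = 11/3; row 2: 7/2 = 7/2; row 3: entry -1 ≤ 0. Minimum is 7/2 at row 2 (u2 leaves); pivot element 2.
Pivot on row 2; the obj-row RHS becomes 22/3 − (-6)·(7/2) = 85/3.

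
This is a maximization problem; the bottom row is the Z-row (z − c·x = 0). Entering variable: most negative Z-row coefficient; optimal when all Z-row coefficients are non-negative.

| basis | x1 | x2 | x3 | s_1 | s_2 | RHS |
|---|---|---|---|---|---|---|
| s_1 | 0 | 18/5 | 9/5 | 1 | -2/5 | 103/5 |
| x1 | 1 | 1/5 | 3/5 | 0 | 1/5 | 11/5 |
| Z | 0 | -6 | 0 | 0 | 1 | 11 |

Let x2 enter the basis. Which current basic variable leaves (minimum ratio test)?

Column x2 entries and ratios — s_1: (103/5)/(18/5) = 103/18; x1: (11/5)/(1/5) = 11.
Smallest ratio is 103/18 in the row of s_1, so s_1 leaves.

s_1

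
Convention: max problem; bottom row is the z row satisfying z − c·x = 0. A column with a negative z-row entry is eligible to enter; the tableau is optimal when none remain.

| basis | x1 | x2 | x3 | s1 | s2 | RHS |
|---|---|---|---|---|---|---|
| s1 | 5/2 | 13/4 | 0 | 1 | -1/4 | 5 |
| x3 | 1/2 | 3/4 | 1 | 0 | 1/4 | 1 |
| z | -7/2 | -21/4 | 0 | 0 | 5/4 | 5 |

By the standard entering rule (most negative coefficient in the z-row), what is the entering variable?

Negative z-row entries: x1: -7/2, x2: -21/4.
The most negative is -21/4 in column x2, so x2 enters.

x2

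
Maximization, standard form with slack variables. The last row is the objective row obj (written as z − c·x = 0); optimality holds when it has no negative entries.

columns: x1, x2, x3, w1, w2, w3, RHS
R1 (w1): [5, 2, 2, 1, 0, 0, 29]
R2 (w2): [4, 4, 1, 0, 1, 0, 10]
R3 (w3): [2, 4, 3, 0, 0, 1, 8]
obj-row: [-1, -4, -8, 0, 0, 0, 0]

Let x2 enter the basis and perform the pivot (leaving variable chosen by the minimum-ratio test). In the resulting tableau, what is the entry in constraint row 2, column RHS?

Ratio test on column x2 — row 1: 29/2 = 29/2; row 2: 10/4 = 5/2; row 3: 8/4 = 2. Minimum is 2 at row 3 (w3 leaves); pivot element 4.
Divide row 3 by 4; eliminate column x2 from the other rows.
Row 2 update in column RHS: 10 − 4·2 = 2.

2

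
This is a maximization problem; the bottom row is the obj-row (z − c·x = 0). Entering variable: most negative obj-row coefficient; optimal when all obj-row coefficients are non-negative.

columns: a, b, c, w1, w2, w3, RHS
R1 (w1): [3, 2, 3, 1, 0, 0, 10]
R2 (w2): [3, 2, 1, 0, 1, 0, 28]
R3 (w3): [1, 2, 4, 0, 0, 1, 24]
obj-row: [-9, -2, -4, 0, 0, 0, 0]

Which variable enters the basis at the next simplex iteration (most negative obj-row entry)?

a

Negative obj-row entries: a: -9, b: -2, c: -4.
The most negative is -9 in column a, so a enters.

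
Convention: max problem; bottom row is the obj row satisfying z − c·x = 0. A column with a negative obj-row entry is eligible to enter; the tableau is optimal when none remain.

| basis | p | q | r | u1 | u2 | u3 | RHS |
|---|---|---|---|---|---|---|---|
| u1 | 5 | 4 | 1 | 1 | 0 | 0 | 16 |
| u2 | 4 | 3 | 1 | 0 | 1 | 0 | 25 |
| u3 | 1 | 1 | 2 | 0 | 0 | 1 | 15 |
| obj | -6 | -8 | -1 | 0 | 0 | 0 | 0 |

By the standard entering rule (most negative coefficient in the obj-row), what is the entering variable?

q

Negative obj-row entries: p: -6, q: -8, r: -1.
The most negative is -8 in column q, so q enters.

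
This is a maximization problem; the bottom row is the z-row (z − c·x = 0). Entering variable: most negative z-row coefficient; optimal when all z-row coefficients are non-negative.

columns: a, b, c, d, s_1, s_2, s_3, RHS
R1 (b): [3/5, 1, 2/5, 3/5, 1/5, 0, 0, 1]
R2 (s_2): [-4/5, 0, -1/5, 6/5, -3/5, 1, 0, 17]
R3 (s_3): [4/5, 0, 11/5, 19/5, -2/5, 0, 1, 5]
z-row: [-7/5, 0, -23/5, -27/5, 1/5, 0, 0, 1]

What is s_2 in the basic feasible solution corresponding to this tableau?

17

s_2 is basic (row 2); its value is the RHS of that row, 17.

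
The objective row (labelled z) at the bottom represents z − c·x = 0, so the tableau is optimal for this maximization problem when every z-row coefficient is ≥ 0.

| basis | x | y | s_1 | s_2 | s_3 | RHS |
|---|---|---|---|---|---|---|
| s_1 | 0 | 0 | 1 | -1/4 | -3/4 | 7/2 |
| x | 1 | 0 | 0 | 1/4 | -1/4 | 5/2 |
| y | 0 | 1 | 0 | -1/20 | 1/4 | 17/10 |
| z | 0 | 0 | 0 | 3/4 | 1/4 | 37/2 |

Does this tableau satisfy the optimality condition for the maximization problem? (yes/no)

Every z-row coefficient is ≥ 0, so the tableau is optimal.

yes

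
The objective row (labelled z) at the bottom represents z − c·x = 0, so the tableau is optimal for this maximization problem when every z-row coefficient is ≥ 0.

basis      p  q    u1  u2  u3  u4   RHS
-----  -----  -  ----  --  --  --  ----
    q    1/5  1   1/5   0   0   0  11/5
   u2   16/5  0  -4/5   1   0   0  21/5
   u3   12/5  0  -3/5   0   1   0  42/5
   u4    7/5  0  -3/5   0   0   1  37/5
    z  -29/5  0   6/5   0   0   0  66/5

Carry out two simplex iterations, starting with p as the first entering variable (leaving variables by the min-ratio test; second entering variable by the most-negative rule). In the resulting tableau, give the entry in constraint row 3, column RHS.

Ratio test on column p — row 1: (11/5)/(1/5) = 11; row 2: (21/5)/(16/5) = 21/16; row 3: (42/5)/(12/5) = 7/2; row 4: (37/5)/(7/5) = 37/7. Minimum is 21/16 at row 2 (u2 leaves); pivot element 16/5.
Divide row 2 by 16/5; eliminate column p from the other rows.
Second iteration: most negative z-row entry is -1/4 in column u1, so u1 enters.
Ratio test on column u1 — row 1: (31/16)/(1/4) = 31/4; row 2: entry -1/4 ≤ 0; row 3: entry 0 ≤ 0; row 4: entry -1/4 ≤ 0. Minimum is 31/4 at row 1 (q leaves); pivot element 1/4.
Divide row 1 by 1/4; eliminate column u1 from the other rows.
After both pivots, the entry at constraint row 3, column RHS is 21/4.

21/4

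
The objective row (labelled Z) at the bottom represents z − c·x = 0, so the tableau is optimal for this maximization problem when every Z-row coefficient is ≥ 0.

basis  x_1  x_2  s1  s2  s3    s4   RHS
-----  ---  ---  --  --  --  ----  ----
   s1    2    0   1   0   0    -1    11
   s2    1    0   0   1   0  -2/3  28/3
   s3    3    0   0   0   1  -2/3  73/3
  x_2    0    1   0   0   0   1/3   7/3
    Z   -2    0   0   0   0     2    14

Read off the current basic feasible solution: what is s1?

11

s1 is basic (row 1); its value is the RHS of that row, 11.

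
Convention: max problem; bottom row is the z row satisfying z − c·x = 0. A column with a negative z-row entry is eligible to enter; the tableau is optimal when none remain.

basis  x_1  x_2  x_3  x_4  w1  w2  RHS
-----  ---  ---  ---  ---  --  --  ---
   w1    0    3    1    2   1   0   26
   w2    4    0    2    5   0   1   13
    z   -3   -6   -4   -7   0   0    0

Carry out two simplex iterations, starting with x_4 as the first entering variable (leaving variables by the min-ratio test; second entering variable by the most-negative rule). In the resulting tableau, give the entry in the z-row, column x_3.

Ratio test on column x_4 — row 1: 26/2 = 13; row 2: 13/5 = 13/5. Minimum is 13/5 at row 2 (w2 leaves); pivot element 5.
Divide row 2 by 5; eliminate column x_4 from the other rows.
Second iteration: most negative z-row entry is -6 in column x_2, so x_2 enters.
Ratio test on column x_2 — row 1: (104/5)/3 = 104/15; row 2: entry 0 ≤ 0. Minimum is 104/15 at row 1 (w1 leaves); pivot element 3.
Divide row 1 by 3; eliminate column x_2 from the other rows.
After both pivots, the entry at the z-row, column x_3 is -4/5.

-4/5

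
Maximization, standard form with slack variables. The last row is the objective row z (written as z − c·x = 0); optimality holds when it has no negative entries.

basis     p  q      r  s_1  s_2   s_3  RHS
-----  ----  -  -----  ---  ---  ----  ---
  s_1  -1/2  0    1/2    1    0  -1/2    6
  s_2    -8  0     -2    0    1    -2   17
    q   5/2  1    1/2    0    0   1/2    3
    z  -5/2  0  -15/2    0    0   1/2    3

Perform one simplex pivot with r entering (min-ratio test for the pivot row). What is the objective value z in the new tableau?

48

Ratio test on column r — row 1: 6/(1/2) = 12; row 2: entry -2 ≤ 0; row 3: 3/(1/2) = 6. Minimum is 6 at row 3 (q leaves); pivot element 1/2.
Pivot on row 3; the z-row RHS becomes 3 − (-15/2)·6 = 48.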